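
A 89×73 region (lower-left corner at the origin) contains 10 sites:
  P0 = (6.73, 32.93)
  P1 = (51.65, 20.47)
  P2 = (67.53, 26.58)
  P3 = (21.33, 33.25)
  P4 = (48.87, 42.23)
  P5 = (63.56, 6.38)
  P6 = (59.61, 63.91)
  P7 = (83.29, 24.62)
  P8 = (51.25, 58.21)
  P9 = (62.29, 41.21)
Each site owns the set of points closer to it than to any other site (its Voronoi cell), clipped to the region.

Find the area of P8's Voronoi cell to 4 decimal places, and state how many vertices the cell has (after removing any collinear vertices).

1. box [0,89]×[0,73]: [(0, 0) (89, 0) (89, 73) (0, 73)]
2. ⊥bis P8·P0 via (28.99,45.57): [(54.8662, 0) (89, 0) (89, 73) (13.4143, 73)]  |A|=4004.761
3. ⊥bis P8·P1 via (51.45,39.34): [(32.6408, 39.1406) (89, 39.738) (89, 73) (13.4143, 73)]  |A|=2216.9517
4. ⊥bis P8·P2 via (59.39,42.395): [(32.6408, 39.1406) (53.4967, 39.3617) (89, 57.6353) (89, 73) (13.4143, 73)]  |A|=1899.2445
5. ⊥bis P8·P3 via (36.29,45.73): [(41.7068, 39.2367) (53.4967, 39.3617) (89, 57.6353) (89, 73) (13.5407, 73)]  |A|=1742.7019
6. ⊥bis P8·P4 via (50.06,50.22): [(30.0593, 53.1988) (69.0872, 47.3862) (89, 57.6353) (89, 73) (13.5407, 73)]  |A|=1457.7686
7. ⊥bis P8·P5 via (57.405,32.295): [(30.0593, 53.1988) (69.0872, 47.3862) (89, 57.6353) (89, 73) (13.5407, 73)]  |A|=1457.7686
8. ⊥bis P8·P6 via (55.43,61.06): [(30.0593, 53.1988) (64.2632, 48.1046) (47.2891, 73) (13.5407, 73)]  |A|=716.6534
9. ⊥bis P8·P7 via (67.27,41.415): [(30.0593, 53.1988) (64.2632, 48.1046) (47.2891, 73) (13.5407, 73)]  |A|=716.6534
10. ⊥bis P8·P9 via (56.77,49.71): [(30.0593, 53.1988) (56.157, 49.3119) (61.2049, 52.5901) (47.2891, 73) (13.5407, 73)]  |A|=700.3196
11. canonical 5-gon: [(30.0593, 53.1988) (56.157, 49.3119) (61.2049, 52.5901) (47.2891, 73) (13.5407, 73)]
12. shoelace: 700.3196

Area of P8's cell: 700.3196 (5 vertices)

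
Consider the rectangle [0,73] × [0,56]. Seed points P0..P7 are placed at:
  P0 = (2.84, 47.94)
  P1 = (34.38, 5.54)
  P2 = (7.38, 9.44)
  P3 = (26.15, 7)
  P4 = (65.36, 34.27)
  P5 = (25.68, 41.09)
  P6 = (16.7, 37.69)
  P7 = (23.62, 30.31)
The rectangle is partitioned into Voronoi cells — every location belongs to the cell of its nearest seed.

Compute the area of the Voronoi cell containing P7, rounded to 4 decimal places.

Area of P7's cell: 425.9356

1. box [0,73]×[0,56]: [(0, 0) (73, 0) (73, 56) (0, 56)]
2. ⊥bis P7·P0 via (13.23,39.125): [(0, 23.5312) (0, 0) (73, 0) (73, 56) (27.547, 56)]  |A|=3640.7912
3. ⊥bis P7·P1 via (29,17.925): [(0, 23.5312) (0, 5.3275) (73, 37.0384) (73, 56) (27.547, 56)]  |A|=2094.4342
4. ⊥bis P7·P2 via (15.5,19.875): [(4.2953, 28.5939) (21.9446, 14.8601) (73, 37.0384) (73, 56) (27.547, 56)]  |A|=1820.5258
5. ⊥bis P7·P3 via (24.885,18.655): [(4.2953, 28.5939) (18.0247, 17.9104) (32.6109, 19.4935) (73, 37.0384) (73, 56) (27.547, 56)]  |A|=1795.1773
6. ⊥bis P7·P4 via (44.49,32.29): [(4.2953, 28.5939) (18.0247, 17.9104) (32.6109, 19.4935) (45.1858, 24.9561) (42.2406, 56) (27.547, 56)]  |A|=1054.0297
7. ⊥bis P7·P5 via (24.65,35.7): [(12.3228, 38.0557) (4.2953, 28.5939) (18.0247, 17.9104) (32.6109, 19.4935) (45.1858, 24.9561) (44.5268, 31.9016)]  |A|=541.1984
8. ⊥bis P7·P6 via (20.16,34): [(22.4262, 36.125) (9.8144, 24.2993) (18.0247, 17.9104) (32.6109, 19.4935) (45.1858, 24.9561) (44.5268, 31.9016)]  |A|=425.9356
9. canonical 6-gon: [(22.4262, 36.125) (9.8144, 24.2993) (18.0247, 17.9104) (32.6109, 19.4935) (45.1858, 24.9561) (44.5268, 31.9016)]
10. shoelace: 425.9356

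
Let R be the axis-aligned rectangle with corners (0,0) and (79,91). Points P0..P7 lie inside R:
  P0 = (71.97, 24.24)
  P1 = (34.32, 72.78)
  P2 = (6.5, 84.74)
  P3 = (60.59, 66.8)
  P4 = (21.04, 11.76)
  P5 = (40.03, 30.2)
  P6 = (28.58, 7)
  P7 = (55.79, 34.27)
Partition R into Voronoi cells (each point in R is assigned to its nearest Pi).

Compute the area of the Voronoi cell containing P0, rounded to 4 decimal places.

1. box [0,79]×[0,91]: [(0, 0) (79, 0) (79, 91) (0, 91)]
2. ⊥bis P0·P1 via (53.145,48.51): [(0, 7.2881) (0, 0) (79, 0) (79, 68.5644)]  |A|=2996.1753
3. ⊥bis P0·P2 via (39.235,54.49): [(0, 7.2881) (0, 0) (79, 0) (79, 68.5644)]  |A|=2996.1753
4. ⊥bis P0·P3 via (66.28,45.52): [(40.3521, 38.5872) (0, 7.2881) (0, 0) (79, 0) (79, 48.9212)]  |A|=2616.5906
5. ⊥bis P0·P4 via (46.505,18): [(41.3921, 38.8653) (50.9158, 0) (79, 0) (79, 48.9212)]  |A|=1465.6618
6. ⊥bis P0·P5 via (56,27.22): [(59.0543, 43.5879) (50.9208, 0) (79, 0) (79, 48.9212)]  |A|=1099.8427
7. ⊥bis P0·P6 via (50.275,15.62): [(59.0543, 43.5879) (52.6977, 9.5226) (56.4812, 0) (79, 0) (79, 48.9212)]  |A|=1073.3676
8. ⊥bis P0·P7 via (63.88,29.255): [(75.4891, 47.9824) (53.1498, 11.9454) (52.6977, 9.5226) (56.4812, 0) (79, 0) (79, 48.9212)]  |A|=826.3205
9. canonical 6-gon: [(75.4891, 47.9824) (53.1498, 11.9454) (52.6977, 9.5226) (56.4812, 0) (79, 0) (79, 48.9212)]
10. shoelace: 826.3205

Area of P0's cell: 826.3205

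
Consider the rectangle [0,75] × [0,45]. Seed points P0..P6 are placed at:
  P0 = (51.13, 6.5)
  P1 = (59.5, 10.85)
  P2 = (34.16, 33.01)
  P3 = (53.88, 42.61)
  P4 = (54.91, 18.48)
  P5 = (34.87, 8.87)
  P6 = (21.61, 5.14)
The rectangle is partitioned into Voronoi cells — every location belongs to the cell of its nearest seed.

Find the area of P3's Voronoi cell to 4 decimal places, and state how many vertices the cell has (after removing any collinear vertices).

Area of P3's cell: 439.4683 (4 vertices)

1. box [0,75]×[0,45]: [(0, 0) (75, 0) (75, 45) (0, 45)]
2. ⊥bis P3·P0 via (52.505,24.555): [(0, 28.5536) (75, 22.8419) (75, 45) (0, 45)]  |A|=1447.6707
3. ⊥bis P3·P1 via (56.69,26.73): [(0, 28.5536) (46.8376, 24.9866) (75, 29.97) (75, 45) (0, 45)]  |A|=1347.2983
4. ⊥bis P3·P2 via (44.02,37.81): [(49.991, 25.5446) (75, 29.97) (75, 45) (40.5198, 45)]  |A|=523.356
5. ⊥bis P3·P4 via (54.395,30.545): [(47.6959, 30.259) (75, 31.4245) (75, 45) (40.5198, 45)]  |A|=439.4683
6. ⊥bis P3·P5 via (44.375,25.74): [(47.6959, 30.259) (75, 31.4245) (75, 45) (40.5198, 45)]  |A|=439.4683
7. ⊥bis P3·P6 via (37.745,23.875): [(47.6959, 30.259) (75, 31.4245) (75, 45) (40.5198, 45)]  |A|=439.4683
8. canonical 4-gon: [(47.6959, 30.259) (75, 31.4245) (75, 45) (40.5198, 45)]
9. shoelace: 439.4683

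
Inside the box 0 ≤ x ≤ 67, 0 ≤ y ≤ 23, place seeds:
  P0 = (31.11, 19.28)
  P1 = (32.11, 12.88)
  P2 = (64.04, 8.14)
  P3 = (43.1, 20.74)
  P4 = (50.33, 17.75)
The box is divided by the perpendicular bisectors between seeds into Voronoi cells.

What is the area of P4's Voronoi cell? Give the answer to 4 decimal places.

Area of P4's cell: 259.6046

1. box [0,67]×[0,23]: [(0, 0) (67, 0) (67, 23) (0, 23)]
2. ⊥bis P4·P0 via (40.72,18.515): [(39.2461, 0) (67, 0) (67, 23) (41.077, 23)]  |A|=617.2838
3. ⊥bis P4·P1 via (41.22,15.315): [(40.6385, 17.4907) (45.3135, 0) (67, 0) (67, 23) (41.077, 23)]  |A|=564.2222
4. ⊥bis P4·P2 via (57.185,12.945): [(40.6385, 17.4907) (45.3135, 0) (48.1112, 0) (64.233, 23) (41.077, 23)]  |A|=315.1812
5. ⊥bis P4·P3 via (46.715,19.245): [(42.7392, 9.6313) (45.3135, 0) (48.1112, 0) (64.233, 23) (48.2679, 23)]  |A|=259.6046
6. canonical 5-gon: [(42.7392, 9.6313) (45.3135, 0) (48.1112, 0) (64.233, 23) (48.2679, 23)]
7. shoelace: 259.6046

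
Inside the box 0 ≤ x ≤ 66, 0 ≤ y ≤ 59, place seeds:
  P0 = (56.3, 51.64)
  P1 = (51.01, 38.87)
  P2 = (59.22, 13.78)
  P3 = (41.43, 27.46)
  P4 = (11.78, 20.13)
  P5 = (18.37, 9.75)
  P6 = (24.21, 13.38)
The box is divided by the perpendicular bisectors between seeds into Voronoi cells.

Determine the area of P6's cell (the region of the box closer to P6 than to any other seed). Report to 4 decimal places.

1. box [0,66]×[0,59]: [(0, 0) (66, 0) (66, 59) (0, 59)]
2. ⊥bis P6·P0 via (40.255,32.51): [(0, 0) (66, 0) (66, 10.9168) (8.6717, 59) (0, 59)]  |A|=2515.7356
3. ⊥bis P6·P1 via (37.61,26.125): [(0, 0) (62.458, 0) (6.3419, 59) (0, 59)]  |A|=2029.5983
4. ⊥bis P6·P2 via (41.715,13.58): [(0, 0) (41.8702, 0) (41.6198, 21.9091) (6.3419, 59) (0, 59)]  |A|=1804.068
5. ⊥bis P6·P3 via (32.82,20.42): [(0, 0) (41.8702, 0) (41.7618, 9.4841) (1.2749, 59) (0, 59)]  |A|=1462.0872
6. ⊥bis P6·P4 via (17.995,16.755): [(8.8963, 0) (41.8702, 0) (41.7618, 9.4841) (25.1075, 29.8525)]  |A|=570.0472
7. ⊥bis P6·P5 via (21.29,11.565): [(18.0272, 16.8143) (28.4785, 0) (41.8702, 0) (41.7618, 9.4841) (25.1075, 29.8525)]  |A|=405.4173
8. canonical 5-gon: [(18.0272, 16.8143) (28.4785, 0) (41.8702, 0) (41.7618, 9.4841) (25.1075, 29.8525)]
9. shoelace: 405.4173

Area of P6's cell: 405.4173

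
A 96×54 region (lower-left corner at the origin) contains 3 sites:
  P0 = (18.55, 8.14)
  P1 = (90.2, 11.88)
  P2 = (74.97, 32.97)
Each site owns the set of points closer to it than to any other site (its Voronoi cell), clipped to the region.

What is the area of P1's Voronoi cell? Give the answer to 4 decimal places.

Area of P1's cell: 710.0548

1. box [0,96]×[0,54]: [(0, 0) (96, 0) (96, 54) (0, 54)]
2. ⊥bis P1·P0 via (54.375,10.01): [(54.8975, 0) (96, 0) (96, 54) (52.0788, 54)]  |A|=2295.6397
3. ⊥bis P1·P2 via (82.585,22.425): [(54.7752, 2.3424) (54.8975, 0) (96, 0) (96, 32.1126)]  |A|=710.0548
4. canonical 4-gon: [(54.7752, 2.3424) (54.8975, 0) (96, 0) (96, 32.1126)]
5. shoelace: 710.0548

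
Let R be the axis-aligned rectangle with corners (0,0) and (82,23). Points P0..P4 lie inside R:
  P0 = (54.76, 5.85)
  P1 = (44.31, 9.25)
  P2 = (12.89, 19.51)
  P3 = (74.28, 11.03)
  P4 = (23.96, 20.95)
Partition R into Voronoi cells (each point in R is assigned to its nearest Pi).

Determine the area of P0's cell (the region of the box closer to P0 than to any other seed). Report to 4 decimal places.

1. box [0,82]×[0,23]: [(0, 0) (82, 0) (82, 23) (0, 23)]
2. ⊥bis P0·P1 via (49.535,7.55): [(47.0785, 0) (82, 0) (82, 23) (54.5618, 23)]  |A|=717.1361
3. ⊥bis P0·P2 via (33.825,12.68): [(47.0785, 0) (82, 0) (82, 23) (54.5618, 23)]  |A|=717.1361
4. ⊥bis P0·P3 via (64.52,8.44): [(47.0785, 0) (66.7597, 0) (60.6562, 23) (54.5618, 23)]  |A|=296.4195
5. ⊥bis P0·P4 via (39.36,13.4): [(47.0785, 0) (66.7597, 0) (60.6562, 23) (54.5618, 23)]  |A|=296.4195
6. canonical 4-gon: [(47.0785, 0) (66.7597, 0) (60.6562, 23) (54.5618, 23)]
7. shoelace: 296.4195

Area of P0's cell: 296.4195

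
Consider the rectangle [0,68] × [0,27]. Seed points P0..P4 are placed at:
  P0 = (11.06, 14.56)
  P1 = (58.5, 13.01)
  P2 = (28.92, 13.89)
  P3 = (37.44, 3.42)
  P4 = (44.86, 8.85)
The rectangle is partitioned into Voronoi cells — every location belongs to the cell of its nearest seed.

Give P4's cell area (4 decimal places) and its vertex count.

1. box [0,68]×[0,27]: [(0, 0) (68, 0) (68, 27) (0, 27)]
2. ⊥bis P4·P0 via (27.96,11.705): [(25.9826, 0) (68, 0) (68, 27) (30.5439, 27)]  |A|=1072.8926
3. ⊥bis P4·P1 via (51.68,10.93): [(25.9826, 0) (55.0135, 0) (46.7789, 27) (30.5439, 27)]  |A|=611.0896
4. ⊥bis P4·P2 via (36.89,11.37): [(33.295, 0) (55.0135, 0) (46.7789, 27) (41.832, 27)]  |A|=359.9832
5. ⊥bis P4·P3 via (41.15,6.135): [(37.0194, 11.7794) (45.6396, 0) (55.0135, 0) (46.7789, 27) (41.832, 27)]  |A|=287.2772
6. canonical 5-gon: [(37.0194, 11.7794) (45.6396, 0) (55.0135, 0) (46.7789, 27) (41.832, 27)]
7. shoelace: 287.2772

Area of P4's cell: 287.2772 (5 vertices)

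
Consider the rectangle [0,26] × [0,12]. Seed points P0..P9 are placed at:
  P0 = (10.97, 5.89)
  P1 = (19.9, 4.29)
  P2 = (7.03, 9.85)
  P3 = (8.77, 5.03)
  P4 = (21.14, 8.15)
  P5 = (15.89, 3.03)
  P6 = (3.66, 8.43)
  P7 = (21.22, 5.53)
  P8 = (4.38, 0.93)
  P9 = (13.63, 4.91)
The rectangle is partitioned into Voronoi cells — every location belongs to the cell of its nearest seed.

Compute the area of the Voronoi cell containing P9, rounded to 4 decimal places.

Area of P9's cell: 29.9104

1. box [0,26]×[0,12]: [(0, 0) (26, 0) (26, 12) (0, 12)]
2. ⊥bis P9·P0 via (12.3,5.4): [(10.3105, 0) (26, 0) (26, 12) (14.7316, 12)]  |A|=161.7474
3. ⊥bis P9·P1 via (16.765,4.6): [(10.3105, 0) (16.3101, 0) (17.4967, 12) (14.7316, 12)]  |A|=52.5886
4. ⊥bis P9·P2 via (10.33,7.38): [(10.3105, 0) (16.3101, 0) (17.4967, 12) (14.7316, 12)]  |A|=52.5886
5. ⊥bis P9·P3 via (11.2,4.97): [(11.1324, 2.2307) (11.0773, 0) (16.3101, 0) (17.4967, 12) (14.7316, 12)]  |A|=51.7334
6. ⊥bis P9·P4 via (17.385,6.53): [(11.1324, 2.2307) (11.0773, 0) (16.3101, 0) (17.0359, 7.3393) (15.0251, 12) (14.7316, 12)]  |A|=45.9736
7. ⊥bis P9·P5 via (14.76,3.97): [(11.1324, 2.2307) (11.0773, 0) (11.4575, 0) (16.9648, 6.6204) (17.0359, 7.3393) (15.0251, 12) (14.7316, 12)]  |A|=29.9104
8. ⊥bis P9·P6 via (8.645,6.67): [(11.1324, 2.2307) (11.0773, 0) (11.4575, 0) (16.9648, 6.6204) (17.0359, 7.3393) (15.0251, 12) (14.7316, 12)]  |A|=29.9104
9. ⊥bis P9·P7 via (17.425,5.22): [(11.1324, 2.2307) (11.0773, 0) (11.4575, 0) (16.9648, 6.6204) (17.0359, 7.3393) (15.0251, 12) (14.7316, 12)]  |A|=29.9104
10. ⊥bis P9·P8 via (9.005,2.92): [(11.1324, 2.2307) (11.0773, 0) (11.4575, 0) (16.9648, 6.6204) (17.0359, 7.3393) (15.0251, 12) (14.7316, 12)]  |A|=29.9104
11. canonical 7-gon: [(11.1324, 2.2307) (11.0773, 0) (11.4575, 0) (16.9648, 6.6204) (17.0359, 7.3393) (15.0251, 12) (14.7316, 12)]
12. shoelace: 29.9104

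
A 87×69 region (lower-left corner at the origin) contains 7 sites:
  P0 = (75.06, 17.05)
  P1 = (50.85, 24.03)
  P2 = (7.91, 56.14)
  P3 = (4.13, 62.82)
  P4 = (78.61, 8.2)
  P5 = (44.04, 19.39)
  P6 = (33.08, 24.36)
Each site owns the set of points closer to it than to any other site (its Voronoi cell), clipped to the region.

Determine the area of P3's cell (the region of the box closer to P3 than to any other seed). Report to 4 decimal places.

1. box [0,87]×[0,69]: [(0, 0) (87, 0) (87, 69) (0, 69)]
2. ⊥bis P3·P0 via (39.595,39.935): [(0, 0) (13.8256, 0) (58.3502, 69) (0, 69)]  |A|=2490.0638
3. ⊥bis P3·P1 via (27.49,43.425): [(0, 10.3151) (48.724, 69) (0, 69)]  |A|=1429.6825
4. ⊥bis P3·P2 via (6.02,59.48): [(0, 56.0735) (22.8437, 69) (0, 69)]  |A|=147.6449
5. ⊥bis P3·P4 via (41.37,35.51): [(0, 56.0735) (22.8437, 69) (0, 69)]  |A|=147.6449
6. ⊥bis P3·P5 via (24.085,41.105): [(0, 56.0735) (22.8437, 69) (0, 69)]  |A|=147.6449
7. ⊥bis P3·P6 via (18.605,43.59): [(0, 56.0735) (22.8437, 69) (0, 69)]  |A|=147.6449
8. canonical 3-gon: [(0, 56.0735) (22.8437, 69) (0, 69)]
9. shoelace: 147.6449

Area of P3's cell: 147.6449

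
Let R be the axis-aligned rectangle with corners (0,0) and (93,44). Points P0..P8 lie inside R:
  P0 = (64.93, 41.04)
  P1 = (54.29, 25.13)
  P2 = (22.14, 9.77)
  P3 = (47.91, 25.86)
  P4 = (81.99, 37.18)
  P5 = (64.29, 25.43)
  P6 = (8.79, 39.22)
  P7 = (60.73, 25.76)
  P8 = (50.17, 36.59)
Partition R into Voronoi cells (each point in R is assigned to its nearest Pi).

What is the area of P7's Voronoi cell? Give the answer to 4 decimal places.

1. box [0,93]×[0,44]: [(0, 0) (93, 0) (93, 44) (0, 44)]
2. ⊥bis P7·P0 via (62.83,33.4): [(0, 0) (93, 0) (93, 25.1072) (24.2662, 44) (0, 44)]  |A|=3442.7129
3. ⊥bis P7·P1 via (57.51,25.445): [(59.9992, 0) (93, 0) (93, 25.1072) (56.5633, 35.1225)]  |A|=1036.9479
4. ⊥bis P7·P2 via (41.435,17.765): [(59.9992, 0) (93, 0) (93, 25.1072) (56.5633, 35.1225)]  |A|=1036.9479
5. ⊥bis P7·P3 via (54.32,25.81): [(59.9992, 0) (93, 0) (93, 25.1072) (56.5633, 35.1225)]  |A|=1036.9479
6. ⊥bis P7·P4 via (71.36,31.47): [(59.9992, 0) (88.2644, 0) (71.6213, 30.9835) (56.5633, 35.1225)]  |A|=695.2054
7. ⊥bis P7·P5 via (62.51,25.595): [(59.9992, 0) (60.1374, 0) (63.2235, 33.2918) (56.5633, 35.1225)]  |A|=116.1175
8. ⊥bis P7·P6 via (34.76,32.49): [(59.9992, 0) (60.1374, 0) (63.2235, 33.2918) (56.5633, 35.1225)]  |A|=116.1175
9. ⊥bis P7·P8 via (55.45,31.175): [(56.8189, 32.5098) (59.9992, 0) (60.1374, 0) (63.2235, 33.2918) (58.853, 34.4932)]  |A|=113.2067
10. canonical 5-gon: [(56.8189, 32.5098) (59.9992, 0) (60.1374, 0) (63.2235, 33.2918) (58.853, 34.4932)]
11. shoelace: 113.2067

Area of P7's cell: 113.2067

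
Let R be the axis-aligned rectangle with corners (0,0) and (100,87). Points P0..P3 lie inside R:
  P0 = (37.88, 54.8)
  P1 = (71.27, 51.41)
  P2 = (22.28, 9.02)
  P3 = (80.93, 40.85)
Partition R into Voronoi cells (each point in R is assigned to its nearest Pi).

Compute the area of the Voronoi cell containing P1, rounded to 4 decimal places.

1. box [0,100]×[0,87]: [(0, 0) (100, 0) (100, 87) (0, 87)]
2. ⊥bis P1·P0 via (54.575,53.105): [(49.1834, 0) (100, 0) (100, 87) (58.0163, 87)]  |A|=4036.8149
3. ⊥bis P1·P2 via (46.775,30.215): [(51.676, 24.5509) (72.9194, 0) (100, 0) (100, 87) (58.0163, 87)]  |A|=3745.4441
4. ⊥bis P1·P3 via (76.1,46.13): [(51.676, 24.5509) (52.0447, 24.1248) (100, 67.9931) (100, 87) (58.0163, 87)]  |A|=1788.4716
5. canonical 5-gon: [(51.676, 24.5509) (52.0447, 24.1248) (100, 67.9931) (100, 87) (58.0163, 87)]
6. shoelace: 1788.4716

Area of P1's cell: 1788.4716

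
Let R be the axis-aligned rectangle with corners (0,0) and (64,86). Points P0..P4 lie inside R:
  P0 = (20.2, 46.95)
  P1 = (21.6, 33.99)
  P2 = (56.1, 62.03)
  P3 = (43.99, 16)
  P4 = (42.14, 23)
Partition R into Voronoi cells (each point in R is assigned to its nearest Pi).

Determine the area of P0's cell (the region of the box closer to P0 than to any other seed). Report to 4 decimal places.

Area of P0's cell: 1561.4930

1. box [0,64]×[0,86]: [(0, 0) (64, 0) (64, 86) (0, 86)]
2. ⊥bis P0·P1 via (20.9,40.47): [(0, 38.2123) (64, 45.1259) (64, 86) (0, 86)]  |A|=2837.1793
3. ⊥bis P0·P2 via (38.15,54.49): [(0, 38.2123) (43.0348, 42.8611) (24.914, 86) (0, 86)]  |A|=1565.6492
4. ⊥bis P0·P3 via (32.095,31.475): [(0, 38.2123) (43.0348, 42.8611) (24.914, 86) (0, 86)]  |A|=1565.6492
5. ⊥bis P0·P4 via (31.17,34.975): [(0, 38.2123) (39.3433, 42.4623) (42.13, 45.0152) (24.914, 86) (0, 86)]  |A|=1561.493
6. canonical 5-gon: [(0, 38.2123) (39.3433, 42.4623) (42.13, 45.0152) (24.914, 86) (0, 86)]
7. shoelace: 1561.493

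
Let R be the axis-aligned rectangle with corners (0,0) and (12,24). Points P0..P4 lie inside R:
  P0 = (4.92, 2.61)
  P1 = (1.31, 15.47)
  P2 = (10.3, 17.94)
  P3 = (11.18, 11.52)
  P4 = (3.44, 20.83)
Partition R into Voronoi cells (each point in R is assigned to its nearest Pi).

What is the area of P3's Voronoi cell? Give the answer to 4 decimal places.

1. box [0,12]×[0,24]: [(0, 0) (12, 0) (12, 24) (0, 24)]
2. ⊥bis P3·P0 via (8.05,7.065): [(0, 12.7208) (12, 4.2898) (12, 24) (0, 24)]  |A|=185.9365
3. ⊥bis P3·P1 via (6.245,13.495): [(4.6326, 9.466) (12, 4.2898) (12, 24) (10.4491, 24)]  |A|=83.8767
4. ⊥bis P3·P2 via (10.74,14.73): [(6.507, 14.1498) (4.6326, 9.466) (12, 4.2898) (12, 14.9027)]  |A|=51.253
5. ⊥bis P3·P4 via (7.31,16.175): [(6.507, 14.1498) (4.6326, 9.466) (12, 4.2898) (12, 14.9027)]  |A|=51.253
6. canonical 4-gon: [(6.507, 14.1498) (4.6326, 9.466) (12, 4.2898) (12, 14.9027)]
7. shoelace: 51.253

Area of P3's cell: 51.2530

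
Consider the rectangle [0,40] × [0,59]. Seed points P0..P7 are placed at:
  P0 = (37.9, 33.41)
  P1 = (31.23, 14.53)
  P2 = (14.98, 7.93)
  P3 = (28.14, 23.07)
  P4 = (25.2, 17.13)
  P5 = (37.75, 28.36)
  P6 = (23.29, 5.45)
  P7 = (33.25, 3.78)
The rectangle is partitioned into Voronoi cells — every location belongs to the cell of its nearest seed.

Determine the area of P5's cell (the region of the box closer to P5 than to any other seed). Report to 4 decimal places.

1. box [0,40]×[0,59]: [(0, 0) (40, 0) (40, 59) (0, 59)]
2. ⊥bis P5·P0 via (37.825,30.885): [(0, 32.0085) (0, 0) (40, 0) (40, 30.8204)]  |A|=1256.5782
3. ⊥bis P5·P1 via (34.49,21.445): [(12.8955, 31.6255) (40, 18.8474) (40, 30.8204)]  |A|=162.2613
4. ⊥bis P5·P2 via (26.365,18.145): [(14.3075, 31.5835) (15.2774, 30.5026) (40, 18.8474) (40, 30.8204)]  |A|=161.5185
5. ⊥bis P5·P3 via (32.945,25.715): [(29.9707, 31.1183) (35.5778, 20.9322) (40, 18.8474) (40, 30.8204)]  |A|=76.7185
6. ⊥bis P5·P4 via (31.475,22.745): [(29.9707, 31.1183) (35.5778, 20.9322) (40, 18.8474) (40, 30.8204)]  |A|=76.7185
7. ⊥bis P5·P6 via (30.52,16.905): [(29.9707, 31.1183) (35.5778, 20.9322) (40, 18.8474) (40, 30.8204)]  |A|=76.7185
8. ⊥bis P5·P7 via (35.5,16.07): [(29.9707, 31.1183) (35.5778, 20.9322) (40, 18.8474) (40, 30.8204)]  |A|=76.7185
9. canonical 4-gon: [(29.9707, 31.1183) (35.5778, 20.9322) (40, 18.8474) (40, 30.8204)]
10. shoelace: 76.7185

Area of P5's cell: 76.7185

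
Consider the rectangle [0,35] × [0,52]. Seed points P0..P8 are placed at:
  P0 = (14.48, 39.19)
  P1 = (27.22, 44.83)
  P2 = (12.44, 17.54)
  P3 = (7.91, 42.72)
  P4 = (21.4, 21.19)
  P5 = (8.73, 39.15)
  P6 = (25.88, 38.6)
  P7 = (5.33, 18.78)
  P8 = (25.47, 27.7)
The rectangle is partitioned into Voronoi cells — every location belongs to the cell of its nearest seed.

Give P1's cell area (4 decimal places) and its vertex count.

1. box [0,35]×[0,52]: [(0, 0) (35, 0) (35, 52) (0, 52)]
2. ⊥bis P1·P0 via (20.85,42.01): [(35, 10.0471) (35, 52) (16.4274, 52)]  |A|=389.5871
3. ⊥bis P1·P2 via (19.83,31.185): [(27.4753, 27.0444) (35, 22.9691) (35, 52) (16.4274, 52)]  |A|=340.9698
4. ⊥bis P1·P3 via (17.565,43.775): [(16.7445, 51.2837) (27.4753, 27.0444) (35, 22.9691) (35, 52) (16.6663, 52)]  |A|=340.8842
5. ⊥bis P1·P4 via (24.31,33.01): [(16.7445, 51.2837) (24.8984, 32.8651) (35, 30.3782) (35, 52) (16.6663, 52)]  |A|=286.8134
6. ⊥bis P1·P5 via (17.975,41.99): [(16.7445, 51.2837) (24.8984, 32.8651) (35, 30.3782) (35, 52) (16.6663, 52)]  |A|=286.8134
7. ⊥bis P1·P6 via (26.55,41.715): [(16.7445, 51.2837) (20.3945, 43.039) (35, 39.8975) (35, 52) (16.6663, 52)]  |A|=171.5107
8. ⊥bis P1·P7 via (16.275,31.805): [(16.7445, 51.2837) (20.3945, 43.039) (35, 39.8975) (35, 52) (16.6663, 52)]  |A|=171.5107
9. ⊥bis P1·P8 via (26.345,36.265): [(16.7445, 51.2837) (20.3945, 43.039) (35, 39.8975) (35, 52) (16.6663, 52)]  |A|=171.5107
10. canonical 5-gon: [(16.7445, 51.2837) (20.3945, 43.039) (35, 39.8975) (35, 52) (16.6663, 52)]
11. shoelace: 171.5107

Area of P1's cell: 171.5107 (5 vertices)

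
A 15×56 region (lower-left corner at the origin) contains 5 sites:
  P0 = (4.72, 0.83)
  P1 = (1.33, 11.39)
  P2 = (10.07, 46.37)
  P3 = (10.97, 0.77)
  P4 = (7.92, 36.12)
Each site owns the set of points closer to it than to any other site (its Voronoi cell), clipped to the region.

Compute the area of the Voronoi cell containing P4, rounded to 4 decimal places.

Area of P4's cell: 278.5456

1. box [0,15]×[0,56]: [(0, 0) (15, 0) (15, 56) (0, 56)]
2. ⊥bis P4·P0 via (6.32,18.475): [(0, 19.0481) (15, 17.6879) (15, 56) (0, 56)]  |A|=564.48
3. ⊥bis P4·P1 via (4.625,23.755): [(0, 24.9875) (15, 20.9903) (15, 56) (0, 56)]  |A|=495.1669
4. ⊥bis P4·P2 via (8.995,41.245): [(0, 43.1318) (0, 24.9875) (15, 20.9903) (15, 39.9854)]  |A|=278.5456
5. ⊥bis P4·P3 via (9.445,18.445): [(0, 43.1318) (0, 24.9875) (15, 20.9903) (15, 39.9854)]  |A|=278.5456
6. canonical 4-gon: [(0, 43.1318) (0, 24.9875) (15, 20.9903) (15, 39.9854)]
7. shoelace: 278.5456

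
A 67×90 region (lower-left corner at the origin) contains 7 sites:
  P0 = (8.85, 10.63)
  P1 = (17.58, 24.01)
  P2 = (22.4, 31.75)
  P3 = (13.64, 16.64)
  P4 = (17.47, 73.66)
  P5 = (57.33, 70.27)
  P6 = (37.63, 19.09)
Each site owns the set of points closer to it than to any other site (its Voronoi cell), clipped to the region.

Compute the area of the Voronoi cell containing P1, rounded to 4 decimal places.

1. box [0,67]×[0,90]: [(0, 0) (67, 0) (67, 90) (0, 90)]
2. ⊥bis P1·P0 via (13.215,17.32): [(0, 25.9423) (39.7604, 0) (67, 0) (67, 90) (0, 90)]  |A|=5514.2606
3. ⊥bis P1·P2 via (19.99,27.88): [(0, 40.3286) (0, 25.9423) (39.7604, 0) (64.76, 0)]  |A|=790.0984
4. ⊥bis P1·P3 via (15.61,20.325): [(0, 40.3286) (0, 28.6701) (53.6291, 0) (64.76, 0)]  |A|=537.0618
5. ⊥bis P1·P4 via (17.525,48.835): [(0, 40.3286) (0, 28.6701) (53.6291, 0) (64.76, 0)]  |A|=537.0618
6. ⊥bis P1·P5 via (37.455,47.14): [(0, 40.3286) (0, 28.6701) (53.6291, 0) (64.76, 0)]  |A|=537.0618
7. ⊥bis P1·P6 via (27.605,21.55): [(27.943, 22.9274) (0, 40.3286) (0, 28.6701) (25.9482, 14.7982)]  |A|=282.1903
8. canonical 4-gon: [(27.943, 22.9274) (0, 40.3286) (0, 28.6701) (25.9482, 14.7982)]
9. shoelace: 282.1903

Area of P1's cell: 282.1903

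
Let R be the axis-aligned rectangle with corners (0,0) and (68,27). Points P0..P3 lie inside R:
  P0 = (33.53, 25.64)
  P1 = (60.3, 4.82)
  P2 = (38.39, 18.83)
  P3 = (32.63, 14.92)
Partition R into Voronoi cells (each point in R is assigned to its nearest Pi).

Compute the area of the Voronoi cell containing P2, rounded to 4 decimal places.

1. box [0,68]×[0,27]: [(0, 0) (68, 0) (68, 27) (0, 27)]
2. ⊥bis P2·P0 via (35.96,22.235): [(4.8035, 0) (68, 0) (68, 27) (42.6369, 27)]  |A|=1195.5542
3. ⊥bis P2·P1 via (49.345,11.825): [(4.8035, 0) (41.7837, 0) (59.0484, 27) (42.6369, 27)]  |A|=720.7876
4. ⊥bis P2·P3 via (35.51,16.875): [(33.2058, 20.2694) (44.297, 3.9305) (59.0484, 27) (42.6369, 27)]  |A|=303.675
5. canonical 4-gon: [(33.2058, 20.2694) (44.297, 3.9305) (59.0484, 27) (42.6369, 27)]
6. shoelace: 303.675

Area of P2's cell: 303.6750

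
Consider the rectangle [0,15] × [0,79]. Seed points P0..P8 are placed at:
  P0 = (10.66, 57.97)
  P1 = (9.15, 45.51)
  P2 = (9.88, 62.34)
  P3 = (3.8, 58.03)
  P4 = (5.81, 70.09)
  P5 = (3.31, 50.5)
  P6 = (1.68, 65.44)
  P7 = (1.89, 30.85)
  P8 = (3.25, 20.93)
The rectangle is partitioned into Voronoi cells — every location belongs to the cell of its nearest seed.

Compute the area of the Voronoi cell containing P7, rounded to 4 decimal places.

Area of P7's cell: 159.5005

1. box [0,15]×[0,79]: [(0, 0) (15, 0) (15, 79) (0, 79)]
2. ⊥bis P7·P0 via (6.275,44.41): [(0, 46.4392) (0, 0) (15, 0) (15, 41.5885)]  |A|=660.2079
3. ⊥bis P7·P1 via (5.52,38.18): [(0, 40.9136) (0, 0) (15, 0) (15, 33.4853)]  |A|=557.9918
4. ⊥bis P7·P2 via (5.885,46.595): [(0, 40.9136) (0, 0) (15, 0) (15, 33.4853)]  |A|=557.9918
5. ⊥bis P7·P3 via (2.845,44.44): [(0, 40.9136) (0, 0) (15, 0) (15, 33.4853)]  |A|=557.9918
6. ⊥bis P7·P4 via (3.85,50.47): [(0, 40.9136) (0, 0) (15, 0) (15, 33.4853)]  |A|=557.9918
7. ⊥bis P7·P5 via (2.6,40.675): [(0.12, 40.8542) (0, 40.8629) (0, 0) (15, 0) (15, 33.4853)]  |A|=557.9888
8. ⊥bis P7·P6 via (1.785,48.145): [(0.12, 40.8542) (0, 40.8629) (0, 0) (15, 0) (15, 33.4853)]  |A|=557.9888
9. ⊥bis P7·P8 via (2.57,25.89): [(0.12, 40.8542) (0, 40.8629) (0, 25.5377) (15, 27.5941) (15, 33.4853)]  |A|=159.5005
10. canonical 5-gon: [(0.12, 40.8542) (0, 40.8629) (0, 25.5377) (15, 27.5941) (15, 33.4853)]
11. shoelace: 159.5005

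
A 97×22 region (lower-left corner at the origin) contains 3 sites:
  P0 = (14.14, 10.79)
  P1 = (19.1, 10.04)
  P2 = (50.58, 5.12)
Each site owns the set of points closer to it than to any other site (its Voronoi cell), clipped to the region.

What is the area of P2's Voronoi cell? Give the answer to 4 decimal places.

Area of P2's cell: 1355.7608

1. box [0,97]×[0,22]: [(0, 0) (97, 0) (97, 22) (0, 22)]
2. ⊥bis P2·P0 via (32.36,7.955): [(31.1222, 0) (97, 0) (97, 22) (34.5454, 22)]  |A|=1411.6565
3. ⊥bis P2·P1 via (34.84,7.58): [(33.6553, 0) (97, 0) (97, 22) (37.0937, 22)]  |A|=1355.7608
4. canonical 4-gon: [(33.6553, 0) (97, 0) (97, 22) (37.0937, 22)]
5. shoelace: 1355.7608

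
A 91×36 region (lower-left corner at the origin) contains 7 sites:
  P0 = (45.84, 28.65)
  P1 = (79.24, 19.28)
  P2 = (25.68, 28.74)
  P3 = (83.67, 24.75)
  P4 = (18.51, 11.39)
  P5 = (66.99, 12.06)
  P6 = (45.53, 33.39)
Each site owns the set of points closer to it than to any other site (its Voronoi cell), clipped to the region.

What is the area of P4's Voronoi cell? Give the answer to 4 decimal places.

1. box [0,91]×[0,36]: [(0, 0) (91, 0) (91, 36) (0, 36)]
2. ⊥bis P4·P0 via (32.175,20.02): [(0, 0) (44.8184, 0) (22.083, 36) (0, 36)]  |A|=1204.2256
3. ⊥bis P4·P1 via (48.875,15.335): [(0, 0) (44.8184, 0) (22.083, 36) (0, 36)]  |A|=1204.2256
4. ⊥bis P4·P2 via (22.095,20.065): [(0, 29.1959) (0, 0) (44.8184, 0) (35.6964, 14.4441)]  |A|=844.7759
5. ⊥bis P4·P3 via (51.09,18.07): [(0, 29.1959) (0, 0) (44.8184, 0) (35.6964, 14.4441)]  |A|=844.7759
6. ⊥bis P4·P5 via (42.75,11.725): [(0, 29.1959) (0, 0) (42.912, 0) (42.8694, 3.0862) (35.6964, 14.4441)]  |A|=841.8342
7. ⊥bis P4·P6 via (32.02,22.39): [(0, 29.1959) (0, 0) (42.912, 0) (42.8694, 3.0862) (35.6964, 14.4441)]  |A|=841.8342
8. canonical 5-gon: [(0, 29.1959) (0, 0) (42.912, 0) (42.8694, 3.0862) (35.6964, 14.4441)]
9. shoelace: 841.8342

Area of P4's cell: 841.8342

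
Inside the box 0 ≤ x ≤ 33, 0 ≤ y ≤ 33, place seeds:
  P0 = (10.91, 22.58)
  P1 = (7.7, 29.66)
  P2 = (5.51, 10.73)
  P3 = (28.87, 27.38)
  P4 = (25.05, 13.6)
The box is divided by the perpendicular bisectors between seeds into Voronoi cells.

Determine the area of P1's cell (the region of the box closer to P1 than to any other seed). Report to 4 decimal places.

Area of P1's cell: 128.0706

1. box [0,33]×[0,33]: [(0, 0) (33, 0) (33, 33) (0, 33)]
2. ⊥bis P1·P0 via (9.305,26.12): [(0, 21.9012) (24.4796, 33) (0, 33)]  |A|=135.8469
3. ⊥bis P1·P2 via (6.605,20.195): [(0, 21.9012) (24.4796, 33) (0, 33)]  |A|=135.8469
4. ⊥bis P1·P3 via (18.285,28.52): [(0, 21.9012) (18.4743, 30.2772) (18.7675, 33) (0, 33)]  |A|=128.0706
5. ⊥bis P1·P4 via (16.375,21.63): [(0, 21.9012) (18.4743, 30.2772) (18.7675, 33) (0, 33)]  |A|=128.0706
6. canonical 4-gon: [(0, 21.9012) (18.4743, 30.2772) (18.7675, 33) (0, 33)]
7. shoelace: 128.0706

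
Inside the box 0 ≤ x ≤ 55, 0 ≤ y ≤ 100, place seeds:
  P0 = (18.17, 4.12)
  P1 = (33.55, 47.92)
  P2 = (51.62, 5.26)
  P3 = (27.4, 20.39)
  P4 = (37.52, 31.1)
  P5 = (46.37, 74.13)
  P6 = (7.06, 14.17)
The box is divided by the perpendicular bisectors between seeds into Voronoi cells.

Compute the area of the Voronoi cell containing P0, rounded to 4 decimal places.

Area of P0's cell: 275.4064

1. box [0,55]×[0,100]: [(0, 0) (55, 0) (55, 100) (0, 100)]
2. ⊥bis P0·P1 via (25.86,26.02): [(0, 35.1005) (0, 0) (55, 0) (55, 15.7877)]  |A|=1399.427
3. ⊥bis P0·P2 via (34.895,4.69): [(34.2687, 23.0674) (0, 35.1005) (0, 0) (35.0548, 0)]  |A|=1005.7357
4. ⊥bis P0·P3 via (22.785,12.255): [(34.8708, 5.3987) (0, 25.181) (0, 0) (35.0548, 0)]  |A|=533.6658
5. ⊥bis P0·P4 via (27.845,17.61): [(34.8708, 5.3987) (0, 25.181) (0, 0) (35.0548, 0)]  |A|=533.6658
6. ⊥bis P0·P5 via (32.27,39.125): [(34.8708, 5.3987) (0, 25.181) (0, 0) (35.0548, 0)]  |A|=533.6658
7. ⊥bis P0·P6 via (12.615,9.145): [(34.8708, 5.3987) (17.9232, 15.0131) (4.3425, 0) (35.0548, 0)]  |A|=275.4064
8. canonical 4-gon: [(34.8708, 5.3987) (17.9232, 15.0131) (4.3425, 0) (35.0548, 0)]
9. shoelace: 275.4064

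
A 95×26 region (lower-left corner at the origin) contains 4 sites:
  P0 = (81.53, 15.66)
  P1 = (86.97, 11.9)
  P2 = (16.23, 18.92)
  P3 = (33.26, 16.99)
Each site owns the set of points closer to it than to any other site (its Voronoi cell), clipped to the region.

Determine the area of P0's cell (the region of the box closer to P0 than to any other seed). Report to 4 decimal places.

1. box [0,95]×[0,26]: [(0, 0) (95, 0) (95, 26) (0, 26)]
2. ⊥bis P0·P1 via (84.25,13.78): [(0, 0) (74.7256, 0) (92.6962, 26) (0, 26)]  |A|=2176.4829
3. ⊥bis P0·P2 via (48.88,17.29): [(48.0168, 0) (74.7256, 0) (92.6962, 26) (49.3148, 26)]  |A|=911.1714
4. ⊥bis P0·P3 via (57.395,16.325): [(56.9452, 0) (74.7256, 0) (92.6962, 26) (57.6616, 26)]  |A|=686.5949
5. canonical 4-gon: [(56.9452, 0) (74.7256, 0) (92.6962, 26) (57.6616, 26)]
6. shoelace: 686.5949

Area of P0's cell: 686.5949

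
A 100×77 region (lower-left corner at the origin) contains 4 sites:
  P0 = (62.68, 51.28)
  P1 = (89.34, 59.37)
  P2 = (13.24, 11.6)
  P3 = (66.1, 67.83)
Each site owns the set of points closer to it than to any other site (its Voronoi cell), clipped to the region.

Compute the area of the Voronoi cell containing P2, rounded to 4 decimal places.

1. box [0,100]×[0,77]: [(0, 0) (100, 0) (100, 77) (0, 77)]
2. ⊥bis P2·P0 via (37.96,31.44): [(0, 0) (63.1934, 0) (1.394, 77) (0, 77)]  |A|=2486.6166
3. ⊥bis P2·P1 via (51.29,35.485): [(0, 0) (63.1934, 0) (1.394, 77) (0, 77)]  |A|=2486.6166
4. ⊥bis P2·P3 via (39.67,39.715): [(0, 0) (63.1934, 0) (5.6537, 71.6927) (0.008, 77) (0, 77)]  |A|=2482.9384
5. canonical 5-gon: [(0, 0) (63.1934, 0) (5.6537, 71.6927) (0.008, 77) (0, 77)]
6. shoelace: 2482.9384

Area of P2's cell: 2482.9384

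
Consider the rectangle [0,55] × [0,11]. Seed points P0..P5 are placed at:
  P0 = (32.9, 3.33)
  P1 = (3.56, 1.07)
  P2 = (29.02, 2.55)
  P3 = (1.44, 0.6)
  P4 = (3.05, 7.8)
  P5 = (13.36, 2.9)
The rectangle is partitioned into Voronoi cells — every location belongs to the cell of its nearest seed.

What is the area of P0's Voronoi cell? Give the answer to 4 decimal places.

1. box [0,55]×[0,11]: [(0, 0) (55, 0) (55, 11) (0, 11)]
2. ⊥bis P0·P1 via (18.23,2.2): [(18.3995, 0) (55, 0) (55, 11) (17.5522, 11)]  |A|=407.2661
3. ⊥bis P0·P2 via (30.96,2.94): [(31.551, 0) (55, 0) (55, 11) (29.3397, 11)]  |A|=270.101
4. ⊥bis P0·P3 via (17.17,1.965): [(31.551, 0) (55, 0) (55, 11) (29.3397, 11)]  |A|=270.101
5. ⊥bis P0·P4 via (17.975,5.565): [(31.551, 0) (55, 0) (55, 11) (29.3397, 11)]  |A|=270.101
6. ⊥bis P0·P5 via (23.13,3.115): [(31.551, 0) (55, 0) (55, 11) (29.3397, 11)]  |A|=270.101
7. canonical 4-gon: [(31.551, 0) (55, 0) (55, 11) (29.3397, 11)]
8. shoelace: 270.101

Area of P0's cell: 270.1010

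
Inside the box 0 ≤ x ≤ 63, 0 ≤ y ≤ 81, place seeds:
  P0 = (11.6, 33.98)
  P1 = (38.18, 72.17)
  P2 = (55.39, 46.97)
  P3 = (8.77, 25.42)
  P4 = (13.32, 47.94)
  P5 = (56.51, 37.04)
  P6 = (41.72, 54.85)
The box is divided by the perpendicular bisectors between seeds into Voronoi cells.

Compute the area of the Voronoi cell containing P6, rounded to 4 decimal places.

Area of P6's cell: 553.2159

1. box [0,63]×[0,81]: [(0, 0) (63, 0) (63, 81) (0, 81)]
2. ⊥bis P6·P0 via (26.66,44.415): [(57.4349, 0) (63, 0) (63, 81) (1.3104, 81)]  |A|=2723.8126
3. ⊥bis P6·P1 via (39.95,63.51): [(16.7191, 58.7619) (57.4349, 0) (63, 0) (63, 68.2211)]  |A|=1742.1743
4. ⊥bis P6·P2 via (48.555,50.91): [(57.9375, 67.1864) (16.7191, 58.7619) (36.5681, 30.1154)]  |A|=673.9886
5. ⊥bis P6·P3 via (25.245,40.135): [(57.9375, 67.1864) (16.7191, 58.7619) (36.5681, 30.1154)]  |A|=673.9886
6. ⊥bis P6·P4 via (27.52,51.395): [(57.9375, 67.1864) (25.3008, 60.5159) (30.6028, 38.7246) (36.5681, 30.1154)]  |A|=575.8359
7. ⊥bis P6·P5 via (49.115,45.945): [(42.5506, 40.4937) (57.9375, 67.1864) (25.3008, 60.5159) (30.6028, 38.7246) (34.1886, 33.5496)]  |A|=553.2159
8. canonical 5-gon: [(42.5506, 40.4937) (57.9375, 67.1864) (25.3008, 60.5159) (30.6028, 38.7246) (34.1886, 33.5496)]
9. shoelace: 553.2159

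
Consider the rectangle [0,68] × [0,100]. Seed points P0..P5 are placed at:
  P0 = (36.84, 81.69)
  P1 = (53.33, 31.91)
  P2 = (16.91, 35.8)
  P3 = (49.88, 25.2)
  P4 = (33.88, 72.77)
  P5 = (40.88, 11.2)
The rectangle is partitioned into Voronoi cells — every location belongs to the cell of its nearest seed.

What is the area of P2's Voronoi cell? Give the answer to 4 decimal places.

Area of P2's cell: 1587.6107

1. box [0,68]×[0,100]: [(0, 0) (68, 0) (68, 100) (0, 100)]
2. ⊥bis P2·P0 via (26.875,58.745): [(0, 70.4168) (0, 0) (68, 0) (68, 40.8844)]  |A|=3784.2419
3. ⊥bis P2·P1 via (35.12,33.855): [(37.2951, 54.2195) (0, 70.4168) (0, 0) (31.504, 0)]  |A|=2167.167
4. ⊥bis P2·P3 via (33.395,30.5): [(35.4416, 36.8656) (37.2951, 54.2195) (0, 70.4168) (0, 0) (23.5891, 0)]  |A|=2021.2743
5. ⊥bis P2·P4 via (25.395,54.285): [(35.4416, 36.8656) (36.7456, 49.0748) (0, 65.9418) (0, 0) (23.5891, 0)]  |A|=1838.67
6. ⊥bis P2·P5 via (28.895,23.5): [(32.1706, 26.6917) (35.4416, 36.8656) (36.7456, 49.0748) (0, 65.9418) (0, 0) (4.7774, 0)]  |A|=1587.6107
7. canonical 6-gon: [(32.1706, 26.6917) (35.4416, 36.8656) (36.7456, 49.0748) (0, 65.9418) (0, 0) (4.7774, 0)]
8. shoelace: 1587.6107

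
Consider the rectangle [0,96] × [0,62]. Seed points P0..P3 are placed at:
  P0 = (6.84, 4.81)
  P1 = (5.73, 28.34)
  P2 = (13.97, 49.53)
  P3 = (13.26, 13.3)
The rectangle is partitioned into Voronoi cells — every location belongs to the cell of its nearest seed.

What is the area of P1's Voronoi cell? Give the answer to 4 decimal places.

Area of P1's cell: 400.6363

1. box [0,96]×[0,62]: [(0, 0) (96, 0) (96, 62) (0, 62)]
2. ⊥bis P1·P0 via (6.285,16.575): [(0, 16.2785) (96, 20.8072) (96, 62) (0, 62)]  |A|=4171.8858
3. ⊥bis P1·P2 via (9.85,38.935): [(0, 42.7653) (0, 16.2785) (60.7444, 19.1441)]  |A|=804.4622
4. ⊥bis P1·P3 via (9.495,20.82): [(30.0149, 31.0936) (0, 42.7653) (0, 16.2785) (0.4682, 16.3006)]  |A|=400.6363
5. canonical 4-gon: [(30.0149, 31.0936) (0, 42.7653) (0, 16.2785) (0.4682, 16.3006)]
6. shoelace: 400.6363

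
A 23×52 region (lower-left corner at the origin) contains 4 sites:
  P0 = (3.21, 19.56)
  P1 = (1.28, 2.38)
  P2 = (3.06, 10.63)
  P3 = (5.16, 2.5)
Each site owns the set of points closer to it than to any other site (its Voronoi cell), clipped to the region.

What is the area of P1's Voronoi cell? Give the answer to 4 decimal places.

1. box [0,23]×[0,52]: [(0, 0) (23, 0) (23, 52) (0, 52)]
2. ⊥bis P1·P0 via (2.245,10.97): [(0, 11.2222) (0, 0) (23, 0) (23, 8.6384)]  |A|=228.3968
3. ⊥bis P1·P2 via (2.17,6.505): [(0, 6.9732) (0, 0) (23, 0) (23, 2.0108)]  |A|=103.3156
4. ⊥bis P1·P3 via (3.22,2.44): [(3.1005, 6.3042) (0, 6.9732) (0, 0) (3.2955, 0)]  |A|=21.1978
5. canonical 4-gon: [(3.1005, 6.3042) (0, 6.9732) (0, 0) (3.2955, 0)]
6. shoelace: 21.1978

Area of P1's cell: 21.1978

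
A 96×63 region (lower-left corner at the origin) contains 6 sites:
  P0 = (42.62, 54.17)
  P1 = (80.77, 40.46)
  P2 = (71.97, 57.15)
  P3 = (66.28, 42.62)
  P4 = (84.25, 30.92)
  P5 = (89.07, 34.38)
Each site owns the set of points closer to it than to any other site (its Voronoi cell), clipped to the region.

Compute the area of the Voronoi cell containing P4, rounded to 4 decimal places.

1. box [0,96]×[0,63]: [(0, 0) (96, 0) (96, 63) (0, 63)]
2. ⊥bis P4·P0 via (63.435,42.545): [(39.674, 0) (96, 0) (96, 63) (74.8589, 63)]  |A|=2440.2129
3. ⊥bis P4·P1 via (82.51,35.69): [(53.7467, 25.1977) (39.674, 0) (96, 0) (96, 40.6109)]  |A|=1567.6157
4. ⊥bis P4·P2 via (78.11,44.035): [(53.7467, 25.1977) (39.674, 0) (96, 0) (96, 40.6109)]  |A|=1567.6157
5. ⊥bis P4·P3 via (75.265,36.77): [(72.0861, 31.8876) (51.3246, 0) (96, 0) (96, 40.6109)]  |A|=1197.8769
6. ⊥bis P4·P5 via (86.66,32.65): [(84.0694, 36.2588) (72.0861, 31.8876) (51.3246, 0) (96, 0) (96, 19.6388)]  |A|=1072.7723
7. canonical 5-gon: [(84.0694, 36.2588) (72.0861, 31.8876) (51.3246, 0) (96, 0) (96, 19.6388)]
8. shoelace: 1072.7723

Area of P4's cell: 1072.7723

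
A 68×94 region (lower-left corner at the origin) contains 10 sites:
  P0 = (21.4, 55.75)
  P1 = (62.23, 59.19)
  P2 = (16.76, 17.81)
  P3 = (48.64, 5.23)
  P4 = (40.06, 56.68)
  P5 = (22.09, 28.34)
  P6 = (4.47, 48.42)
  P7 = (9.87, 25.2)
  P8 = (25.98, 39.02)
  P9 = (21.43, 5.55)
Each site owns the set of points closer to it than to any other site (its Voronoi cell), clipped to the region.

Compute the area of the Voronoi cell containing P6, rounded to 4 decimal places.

1. box [0,68]×[0,94]: [(0, 0) (68, 0) (68, 94) (0, 94)]
2. ⊥bis P6·P0 via (12.935,52.085): [(0, 81.9608) (0, 0) (35.4857, 0)]  |A|=1454.2173
3. ⊥bis P6·P1 via (33.35,53.805): [(0, 81.9608) (0, 0) (35.4857, 0)]  |A|=1454.2173
4. ⊥bis P6·P2 via (10.615,33.115): [(19.5884, 36.7178) (0, 81.9608) (0, 28.853)]  |A|=520.1468
5. ⊥bis P6·P3 via (26.555,26.825): [(19.5884, 36.7178) (0, 81.9608) (0, 28.853)]  |A|=520.1468
6. ⊥bis P6·P4 via (22.265,52.55): [(19.5884, 36.7178) (0, 81.9608) (0, 28.853)]  |A|=520.1468
7. ⊥bis P6·P5 via (13.28,38.38): [(4.4667, 30.6465) (17.33, 41.9339) (0, 81.9608) (0, 28.853)]  |A|=473.8538
8. ⊥bis P6·P7 via (7.17,36.81): [(13.0489, 38.1772) (17.33, 41.9339) (0, 81.9608) (0, 35.1426)]  |A|=423.695
9. ⊥bis P6·P8 via (15.225,43.72): [(12.7749, 38.1135) (15.8939, 45.2508) (0, 81.9608) (0, 35.1426)]  |A|=413.0192
10. ⊥bis P6·P9 via (12.95,26.985): [(12.7749, 38.1135) (15.8939, 45.2508) (0, 81.9608) (0, 35.1426)]  |A|=413.0192
11. canonical 4-gon: [(12.7749, 38.1135) (15.8939, 45.2508) (0, 81.9608) (0, 35.1426)]
12. shoelace: 413.0192

Area of P6's cell: 413.0192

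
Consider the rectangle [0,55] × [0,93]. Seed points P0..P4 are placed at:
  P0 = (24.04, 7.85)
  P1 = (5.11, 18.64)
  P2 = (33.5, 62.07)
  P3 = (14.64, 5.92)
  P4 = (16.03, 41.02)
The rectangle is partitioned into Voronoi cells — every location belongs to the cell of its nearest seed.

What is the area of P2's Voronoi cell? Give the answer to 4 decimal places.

1. box [0,55]×[0,93]: [(0, 0) (55, 0) (55, 93) (0, 93)]
2. ⊥bis P2·P0 via (28.77,34.96): [(0, 39.9796) (55, 30.3835) (55, 93) (0, 93)]  |A|=3180.013
3. ⊥bis P2·P1 via (19.305,40.355): [(0, 52.9746) (27.1168, 35.2484) (55, 30.3835) (55, 93) (0, 93)]  |A|=3003.8217
4. ⊥bis P2·P3 via (24.07,33.995): [(0, 52.9746) (27.1168, 35.2484) (55, 30.3835) (55, 93) (0, 93)]  |A|=3003.8217
5. ⊥bis P2·P4 via (24.765,51.545): [(0, 72.0982) (49.002, 31.43) (55, 30.3835) (55, 93) (0, 93)]  |A|=2393.0766
6. canonical 5-gon: [(0, 72.0982) (49.002, 31.43) (55, 30.3835) (55, 93) (0, 93)]
7. shoelace: 2393.0766

Area of P2's cell: 2393.0766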